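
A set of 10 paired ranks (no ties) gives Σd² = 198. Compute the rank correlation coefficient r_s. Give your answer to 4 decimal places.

-0.2000

ρ = 1 − 6Σd² / [n(n²−1)] = 1 − 6×198 / (10×99)
  = 1 − 1188/990 = 1 − 1.20000 ≈ -0.2000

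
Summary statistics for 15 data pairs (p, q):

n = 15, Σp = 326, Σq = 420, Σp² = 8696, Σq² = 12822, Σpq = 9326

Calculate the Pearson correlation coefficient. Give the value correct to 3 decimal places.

0.151

r = (nΣpq − ΣpΣq) / √[(nΣp² − (Σp)²)(nΣq² − (Σq)²)]
Numerator: 15×9326 − 326×420 = 2970
Denominator: √[(130440 − 106276)(192330 − 176400)] = √[24164 × 15930] = 19619.6972
r = 2970 / 19619.6972 ≈ 0.151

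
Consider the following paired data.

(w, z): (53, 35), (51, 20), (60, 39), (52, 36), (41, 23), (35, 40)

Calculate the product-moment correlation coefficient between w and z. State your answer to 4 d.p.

n = 6, Σw = 292, Σz = 193, Σw² = 14620, Σz² = 6571, Σwz = 9430
nΣwz − ΣwΣz = 56580 − 56356 = 224
nΣw² − (Σw)² = 87720 − 85264 = 2456; nΣz² − (Σz)² = 39426 − 37249 = 2177
r = 224 / √(2456 × 2177) = 224 / 2312.2958 ≈ 0.0969

0.0969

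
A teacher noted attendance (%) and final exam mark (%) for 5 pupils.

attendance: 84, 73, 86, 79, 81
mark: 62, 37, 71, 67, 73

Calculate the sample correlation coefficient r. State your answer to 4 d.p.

0.8003

n = 5, Σx = 403, Σy = 310, Σx² = 32583, Σy² = 20072, Σxy = 25221
nΣxy − ΣxΣy = 126105 − 124930 = 1175
nΣx² − (Σx)² = 162915 − 162409 = 506; nΣy² − (Σy)² = 100360 − 96100 = 4260
r = 1175 / √(506 × 4260) = 1175 / 1468.1825 ≈ 0.8003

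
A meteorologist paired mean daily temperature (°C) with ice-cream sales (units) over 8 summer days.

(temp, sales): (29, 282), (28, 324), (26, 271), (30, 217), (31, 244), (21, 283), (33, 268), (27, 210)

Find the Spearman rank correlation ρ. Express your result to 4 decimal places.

-0.3571

Rank temp: 5, 4, 2, 6, 7, 1, 8, 3
Rank sales: 6, 8, 5, 2, 3, 7, 4, 1
d = rank(temp) − rank(sales): -1, -4, -3, 4, 4, -6, 4, 2; Σd² = 114
ρ = 1 − 6Σd² / [n(n²−1)] = 1 − 6×114 / (8×63) = 1 − 684/504 ≈ -0.3571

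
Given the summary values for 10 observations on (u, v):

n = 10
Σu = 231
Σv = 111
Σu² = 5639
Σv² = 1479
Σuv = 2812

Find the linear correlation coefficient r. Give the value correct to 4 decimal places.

r = (nΣuv − ΣuΣv) / √[(nΣu² − (Σu)²)(nΣv² − (Σv)²)]
Numerator: 10×2812 − 231×111 = 2479
Denominator: √[(56390 − 53361)(14790 − 12321)] = √[3029 × 2469] = 2734.7031
r = 2479 / 2734.7031 ≈ 0.9065

0.9065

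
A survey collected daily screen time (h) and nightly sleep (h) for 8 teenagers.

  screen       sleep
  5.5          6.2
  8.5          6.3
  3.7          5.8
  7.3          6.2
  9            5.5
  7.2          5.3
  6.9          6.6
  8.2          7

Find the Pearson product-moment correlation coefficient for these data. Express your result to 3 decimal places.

n = 8, Σx = 56.3, Σy = 48.9, Σx² = 417.17, Σy² = 301.11, Σxy = 344.97
nΣxy − ΣxΣy = 2759.76 − 2753.07 = 6.69
nΣx² − (Σx)² = 3337.36 − 3169.69 = 167.67; nΣy² − (Σy)² = 2408.88 − 2391.21 = 17.67
r = 6.69 / √(167.67 × 17.67) = 6.69 / 54.4310 ≈ 0.123

0.123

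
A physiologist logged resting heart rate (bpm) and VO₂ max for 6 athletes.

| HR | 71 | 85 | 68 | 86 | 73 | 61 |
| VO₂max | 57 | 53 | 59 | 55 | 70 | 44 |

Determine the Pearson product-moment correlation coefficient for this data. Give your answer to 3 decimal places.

n = 6, Σx = 444, Σy = 338, Σx² = 33336, Σy² = 19400, Σxy = 25088
nΣxy − ΣxΣy = 150528 − 150072 = 456
nΣx² − (Σx)² = 200016 − 197136 = 2880; nΣy² − (Σy)² = 116400 − 114244 = 2156
r = 456 / √(2880 × 2156) = 456 / 2491.8427 ≈ 0.183

0.183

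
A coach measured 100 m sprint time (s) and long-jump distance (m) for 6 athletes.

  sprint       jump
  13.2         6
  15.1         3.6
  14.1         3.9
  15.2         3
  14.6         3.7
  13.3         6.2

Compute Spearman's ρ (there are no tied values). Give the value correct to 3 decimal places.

-0.943

Rank sprint: 1, 5, 3, 6, 4, 2
Rank jump: 5, 2, 4, 1, 3, 6
d = rank(sprint) − rank(jump): -4, 3, -1, 5, 1, -4; Σd² = 68
ρ = 1 − 6Σd² / [n(n²−1)] = 1 − 6×68 / (6×35) = 1 − 408/210 ≈ -0.943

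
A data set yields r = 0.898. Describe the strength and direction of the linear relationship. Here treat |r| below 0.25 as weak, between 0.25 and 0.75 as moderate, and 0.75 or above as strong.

r = 0.898 > 0 so the relationship is positive.
|r| = 0.898, which falls in the strong range.

strong positive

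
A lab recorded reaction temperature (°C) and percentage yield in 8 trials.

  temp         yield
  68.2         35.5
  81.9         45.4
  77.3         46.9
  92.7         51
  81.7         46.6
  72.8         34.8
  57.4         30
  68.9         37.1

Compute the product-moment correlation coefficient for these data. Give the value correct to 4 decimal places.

n = 8, Σx = 600.9, Σy = 327.3, Σx² = 45944.13, Σy² = 13781.03, Σxy = 25111.28
nΣxy − ΣxΣy = 200890.24 − 196674.57 = 4215.67
nΣx² − (Σx)² = 367553.04 − 361080.81 = 6472.23; nΣy² − (Σy)² = 110248.24 − 107125.29 = 3122.95
r = 4215.67 / √(6472.23 × 3122.95) = 4215.67 / 4495.8259 ≈ 0.9377

0.9377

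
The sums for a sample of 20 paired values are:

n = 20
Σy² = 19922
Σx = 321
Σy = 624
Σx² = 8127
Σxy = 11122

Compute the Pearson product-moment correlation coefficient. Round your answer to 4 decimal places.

0.9532

r = (nΣxy − ΣxΣy) / √[(nΣx² − (Σx)²)(nΣy² − (Σy)²)]
Numerator: 20×11122 − 321×624 = 22136
Denominator: √[(162540 − 103041)(398440 − 389376)] = √[59499 × 9064] = 23222.8107
r = 22136 / 23222.8107 ≈ 0.9532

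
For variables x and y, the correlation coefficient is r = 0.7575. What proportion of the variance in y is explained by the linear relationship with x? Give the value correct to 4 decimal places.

r² = (0.7575)² = 0.5738

0.5738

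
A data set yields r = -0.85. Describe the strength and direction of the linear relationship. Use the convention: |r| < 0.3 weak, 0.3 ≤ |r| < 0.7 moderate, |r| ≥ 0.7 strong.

r = -0.85 < 0 so the relationship is negative.
|r| = 0.85, which falls in the strong range.

strong negative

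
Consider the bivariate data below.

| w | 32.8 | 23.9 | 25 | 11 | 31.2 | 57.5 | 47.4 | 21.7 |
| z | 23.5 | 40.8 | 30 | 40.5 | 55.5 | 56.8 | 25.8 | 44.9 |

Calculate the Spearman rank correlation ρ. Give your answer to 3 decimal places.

Rank w: 6, 3, 4, 1, 5, 8, 7, 2
Rank z: 1, 5, 3, 4, 7, 8, 2, 6
d = rank(w) − rank(z): 5, -2, 1, -3, -2, 0, 5, -4; Σd² = 84
ρ = 1 − 6Σd² / [n(n²−1)] = 1 − 6×84 / (8×63) = 1 − 504/504 ≈ 0.000

0.000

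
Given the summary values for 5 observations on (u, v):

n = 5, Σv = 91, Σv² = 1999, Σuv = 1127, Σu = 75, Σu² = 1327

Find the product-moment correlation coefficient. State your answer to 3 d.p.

r = (nΣuv − ΣuΣv) / √[(nΣu² − (Σu)²)(nΣv² − (Σv)²)]
Numerator: 5×1127 − 75×91 = -1190
Denominator: √[(6635 − 5625)(9995 − 8281)] = √[1010 × 1714] = 1315.7279
r = -1190 / 1315.7279 ≈ -0.904

-0.904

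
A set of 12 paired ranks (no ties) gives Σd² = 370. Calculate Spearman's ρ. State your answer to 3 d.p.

ρ = 1 − 6Σd² / [n(n²−1)] = 1 − 6×370 / (12×143)
  = 1 − 2220/1716 = 1 − 1.2937 ≈ -0.294

-0.294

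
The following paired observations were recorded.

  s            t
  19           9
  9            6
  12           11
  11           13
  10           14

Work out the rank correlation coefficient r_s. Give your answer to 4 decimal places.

Rank s: 5, 1, 4, 3, 2
Rank t: 2, 1, 3, 4, 5
d = rank(s) − rank(t): 3, 0, 1, -1, -3; Σd² = 20
ρ = 1 − 6Σd² / [n(n²−1)] = 1 − 6×20 / (5×24) = 1 − 120/120 ≈ 0.0000

0.0000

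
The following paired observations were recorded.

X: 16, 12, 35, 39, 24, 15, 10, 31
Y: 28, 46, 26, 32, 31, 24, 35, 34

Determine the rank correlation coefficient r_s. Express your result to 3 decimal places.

Rank X: 4, 2, 7, 8, 5, 3, 1, 6
Rank Y: 3, 8, 2, 5, 4, 1, 7, 6
d = rank(X) − rank(Y): 1, -6, 5, 3, 1, 2, -6, 0; Σd² = 112
ρ = 1 − 6Σd² / [n(n²−1)] = 1 − 6×112 / (8×63) = 1 − 672/504 ≈ -0.333

-0.333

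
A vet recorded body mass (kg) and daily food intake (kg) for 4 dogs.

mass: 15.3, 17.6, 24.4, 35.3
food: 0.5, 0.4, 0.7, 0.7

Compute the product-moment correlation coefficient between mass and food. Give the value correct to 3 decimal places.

0.801

n = 4, Σx = 92.6, Σy = 2.3, Σx² = 2385.3, Σy² = 1.39, Σxy = 56.48
nΣxy − ΣxΣy = 225.92 − 212.98 = 12.94
nΣx² − (Σx)² = 9541.2 − 8574.76 = 966.44; nΣy² − (Σy)² = 5.56 − 5.29 = 0.27
r = 12.94 / √(966.44 × 0.27) = 12.94 / 16.1536 ≈ 0.801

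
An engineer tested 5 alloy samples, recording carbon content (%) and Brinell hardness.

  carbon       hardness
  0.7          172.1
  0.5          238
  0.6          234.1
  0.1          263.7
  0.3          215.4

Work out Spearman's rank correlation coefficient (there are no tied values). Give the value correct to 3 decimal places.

Rank carbon: 5, 3, 4, 1, 2
Rank hardness: 1, 4, 3, 5, 2
d = rank(carbon) − rank(hardness): 4, -1, 1, -4, 0; Σd² = 34
ρ = 1 − 6Σd² / [n(n²−1)] = 1 − 6×34 / (5×24) = 1 − 204/120 ≈ -0.700

-0.700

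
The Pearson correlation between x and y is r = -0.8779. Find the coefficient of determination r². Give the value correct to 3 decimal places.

r² = (-0.8779)² = 0.771

0.771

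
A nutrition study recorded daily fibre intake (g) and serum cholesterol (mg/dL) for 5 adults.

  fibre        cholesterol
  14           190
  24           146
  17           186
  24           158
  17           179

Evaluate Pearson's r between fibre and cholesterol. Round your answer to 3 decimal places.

-0.961

n = 5, Σx = 96, Σy = 859, Σx² = 1926, Σy² = 149017, Σxy = 16161
nΣxy − ΣxΣy = 80805 − 82464 = -1659
nΣx² − (Σx)² = 9630 − 9216 = 414; nΣy² − (Σy)² = 745085 − 737881 = 7204
r = -1659 / √(414 × 7204) = -1659 / 1726.9789 ≈ -0.961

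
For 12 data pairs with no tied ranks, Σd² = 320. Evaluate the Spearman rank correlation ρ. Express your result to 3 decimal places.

-0.119

ρ = 1 − 6Σd² / [n(n²−1)] = 1 − 6×320 / (12×143)
  = 1 − 1920/1716 = 1 − 1.1189 ≈ -0.119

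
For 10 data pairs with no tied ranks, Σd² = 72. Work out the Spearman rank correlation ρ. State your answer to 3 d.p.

ρ = 1 − 6Σd² / [n(n²−1)] = 1 − 6×72 / (10×99)
  = 1 − 432/990 = 1 − 0.4364 ≈ 0.564

0.564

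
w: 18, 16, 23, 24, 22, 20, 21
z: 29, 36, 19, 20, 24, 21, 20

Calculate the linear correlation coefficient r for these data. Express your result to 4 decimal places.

n = 7, Σw = 144, Σz = 169, Σw² = 3010, Σz² = 4315, Σwz = 3383
nΣwz − ΣwΣz = 23681 − 24336 = -655
nΣw² − (Σw)² = 21070 − 20736 = 334; nΣz² − (Σz)² = 30205 − 28561 = 1644
r = -655 / √(334 × 1644) = -655 / 741.0101 ≈ -0.8839

-0.8839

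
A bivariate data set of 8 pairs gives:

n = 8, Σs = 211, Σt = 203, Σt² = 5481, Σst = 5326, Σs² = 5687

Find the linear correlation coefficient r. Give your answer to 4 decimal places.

r = (nΣst − ΣsΣt) / √[(nΣs² − (Σs)²)(nΣt² − (Σt)²)]
Numerator: 8×5326 − 211×203 = -225
Denominator: √[(45496 − 44521)(43848 − 41209)] = √[975 × 2639] = 1604.0651
r = -225 / 1604.0651 ≈ -0.1403

-0.1403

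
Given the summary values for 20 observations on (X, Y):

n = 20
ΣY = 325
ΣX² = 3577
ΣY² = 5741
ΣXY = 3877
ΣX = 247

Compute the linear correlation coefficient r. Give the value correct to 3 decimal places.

r = (nΣXY − ΣXΣY) / √[(nΣX² − (ΣX)²)(nΣY² − (ΣY)²)]
Numerator: 20×3877 − 247×325 = -2735
Denominator: √[(71540 − 61009)(114820 − 105625)] = √[10531 × 9195] = 9840.3529
r = -2735 / 9840.3529 ≈ -0.278

-0.278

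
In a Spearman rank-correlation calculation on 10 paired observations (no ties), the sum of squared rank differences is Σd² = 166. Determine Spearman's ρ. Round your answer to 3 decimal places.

ρ = 1 − 6Σd² / [n(n²−1)] = 1 − 6×166 / (10×99)
  = 1 − 996/990 = 1 − 1.0061 ≈ -0.006

-0.006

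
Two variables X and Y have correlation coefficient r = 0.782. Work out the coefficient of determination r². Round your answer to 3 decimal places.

0.612

r² = (0.782)² = 0.612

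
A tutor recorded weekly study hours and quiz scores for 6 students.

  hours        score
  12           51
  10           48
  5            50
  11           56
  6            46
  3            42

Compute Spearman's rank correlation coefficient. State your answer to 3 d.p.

0.771

Rank hours: 6, 4, 2, 5, 3, 1
Rank score: 5, 3, 4, 6, 2, 1
d = rank(hours) − rank(score): 1, 1, -2, -1, 1, 0; Σd² = 8
ρ = 1 − 6Σd² / [n(n²−1)] = 1 − 6×8 / (6×35) = 1 − 48/210 ≈ 0.771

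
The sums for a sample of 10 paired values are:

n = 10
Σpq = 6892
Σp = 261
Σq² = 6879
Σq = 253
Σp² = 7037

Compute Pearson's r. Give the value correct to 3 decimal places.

0.880

r = (nΣpq − ΣpΣq) / √[(nΣp² − (Σp)²)(nΣq² − (Σq)²)]
Numerator: 10×6892 − 261×253 = 2887
Denominator: √[(70370 − 68121)(68790 − 64009)] = √[2249 × 4781] = 3279.0958
r = 2887 / 3279.0958 ≈ 0.880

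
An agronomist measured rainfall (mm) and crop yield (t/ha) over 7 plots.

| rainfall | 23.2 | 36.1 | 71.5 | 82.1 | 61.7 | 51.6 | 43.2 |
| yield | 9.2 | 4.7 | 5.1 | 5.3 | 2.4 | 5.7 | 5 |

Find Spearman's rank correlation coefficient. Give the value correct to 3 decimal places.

Rank rainfall: 1, 2, 6, 7, 5, 4, 3
Rank yield: 7, 2, 4, 5, 1, 6, 3
d = rank(rainfall) − rank(yield): -6, 0, 2, 2, 4, -2, 0; Σd² = 64
ρ = 1 − 6Σd² / [n(n²−1)] = 1 − 6×64 / (7×48) = 1 − 384/336 ≈ -0.143

-0.143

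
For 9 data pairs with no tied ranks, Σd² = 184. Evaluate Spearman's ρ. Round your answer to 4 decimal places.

ρ = 1 − 6Σd² / [n(n²−1)] = 1 − 6×184 / (9×80)
  = 1 − 1104/720 = 1 − 1.53333 ≈ -0.5333

-0.5333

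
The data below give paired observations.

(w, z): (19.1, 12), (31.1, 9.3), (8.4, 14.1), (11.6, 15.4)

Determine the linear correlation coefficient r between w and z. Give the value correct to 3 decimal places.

-0.943

n = 4, Σw = 70.2, Σz = 50.8, Σw² = 1537.14, Σz² = 666.46, Σwz = 815.51
nΣwz − ΣwΣz = 3262.04 − 3566.16 = -304.12
nΣw² − (Σw)² = 6148.56 − 4928.04 = 1220.52; nΣz² − (Σz)² = 2665.84 − 2580.64 = 85.2
r = -304.12 / √(1220.52 × 85.2) = -304.12 / 322.4722 ≈ -0.943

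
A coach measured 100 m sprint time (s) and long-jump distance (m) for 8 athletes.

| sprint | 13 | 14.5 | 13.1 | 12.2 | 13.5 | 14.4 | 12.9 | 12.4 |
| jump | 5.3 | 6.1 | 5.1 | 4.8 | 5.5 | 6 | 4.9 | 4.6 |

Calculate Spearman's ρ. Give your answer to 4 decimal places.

0.9524

Rank sprint: 4, 8, 5, 1, 6, 7, 3, 2
Rank jump: 5, 8, 4, 2, 6, 7, 3, 1
d = rank(sprint) − rank(jump): -1, 0, 1, -1, 0, 0, 0, 1; Σd² = 4
ρ = 1 − 6Σd² / [n(n²−1)] = 1 − 6×4 / (8×63) = 1 − 24/504 ≈ 0.9524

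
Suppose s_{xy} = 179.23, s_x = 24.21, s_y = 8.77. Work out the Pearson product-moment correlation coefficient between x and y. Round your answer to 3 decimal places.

r = Cov(x,y) / (s_x · s_y) = 179.23 / (24.21 × 8.77)
  = 179.23 / 212.3217 ≈ 0.844

0.844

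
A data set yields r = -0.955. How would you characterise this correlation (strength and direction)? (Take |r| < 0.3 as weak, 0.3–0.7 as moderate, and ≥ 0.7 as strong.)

strong negative

r = -0.955 < 0 so the relationship is negative.
|r| = 0.955, which falls in the strong range.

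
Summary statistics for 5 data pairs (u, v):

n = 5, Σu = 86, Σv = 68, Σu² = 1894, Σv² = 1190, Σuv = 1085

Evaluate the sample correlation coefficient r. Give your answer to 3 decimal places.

r = (nΣuv − ΣuΣv) / √[(nΣu² − (Σu)²)(nΣv² − (Σv)²)]
Numerator: 5×1085 − 86×68 = -423
Denominator: √[(9470 − 7396)(5950 − 4624)] = √[2074 × 1326] = 1658.3498
r = -423 / 1658.3498 ≈ -0.255

-0.255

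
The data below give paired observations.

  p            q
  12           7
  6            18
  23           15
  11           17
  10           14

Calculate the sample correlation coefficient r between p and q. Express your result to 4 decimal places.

-0.1494

n = 5, Σp = 62, Σq = 71, Σp² = 930, Σq² = 1083, Σpq = 864
nΣpq − ΣpΣq = 4320 − 4402 = -82
nΣp² − (Σp)² = 4650 − 3844 = 806; nΣq² − (Σq)² = 5415 − 5041 = 374
r = -82 / √(806 × 374) = -82 / 549.0392 ≈ -0.1494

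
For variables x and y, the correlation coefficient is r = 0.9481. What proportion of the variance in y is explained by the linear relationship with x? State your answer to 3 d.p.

0.899

r² = (0.9481)² = 0.899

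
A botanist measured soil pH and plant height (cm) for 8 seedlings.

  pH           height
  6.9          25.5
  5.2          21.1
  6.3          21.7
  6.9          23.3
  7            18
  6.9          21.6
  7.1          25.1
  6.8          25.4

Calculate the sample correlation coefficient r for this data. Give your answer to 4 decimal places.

n = 8, Σx = 53.1, Σy = 181.7, Σx² = 355.21, Σy² = 4174.97, Σxy = 1209.12
nΣxy − ΣxΣy = 9672.96 − 9648.27 = 24.69
nΣx² − (Σx)² = 2841.68 − 2819.61 = 22.07; nΣy² − (Σy)² = 33399.76 − 33014.89 = 384.87
r = 24.69 / √(22.07 × 384.87) = 24.69 / 92.1633 ≈ 0.2679

0.2679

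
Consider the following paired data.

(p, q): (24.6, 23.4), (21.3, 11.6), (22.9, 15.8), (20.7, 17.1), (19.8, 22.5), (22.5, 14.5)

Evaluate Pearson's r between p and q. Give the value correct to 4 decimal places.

n = 6, Σp = 131.8, Σq = 104.9, Σp² = 2910.04, Σq² = 1940.67, Σpq = 2310.26
nΣpq − ΣpΣq = 13861.56 − 13825.82 = 35.74
nΣp² − (Σp)² = 17460.24 − 17371.24 = 89; nΣq² − (Σq)² = 11644.02 − 11004.01 = 640.01
r = 35.74 / √(89 × 640.01) = 35.74 / 238.6648 ≈ 0.1497

0.1497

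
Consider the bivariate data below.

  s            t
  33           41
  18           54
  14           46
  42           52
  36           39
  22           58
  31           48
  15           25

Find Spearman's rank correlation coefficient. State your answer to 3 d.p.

Rank s: 6, 3, 1, 8, 7, 4, 5, 2
Rank t: 3, 7, 4, 6, 2, 8, 5, 1
d = rank(s) − rank(t): 3, -4, -3, 2, 5, -4, 0, 1; Σd² = 80
ρ = 1 − 6Σd² / [n(n²−1)] = 1 − 6×80 / (8×63) = 1 − 480/504 ≈ 0.048

0.048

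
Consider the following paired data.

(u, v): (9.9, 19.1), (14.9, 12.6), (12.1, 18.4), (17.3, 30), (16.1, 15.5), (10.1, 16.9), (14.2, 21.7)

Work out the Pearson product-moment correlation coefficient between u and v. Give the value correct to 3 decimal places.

0.344

n = 7, Σu = 94.6, Σv = 134.2, Σu² = 1328.58, Σv² = 2758.88, Σuv = 1846.85
nΣuv − ΣuΣv = 12927.95 − 12695.32 = 232.63
nΣu² − (Σu)² = 9300.06 − 8949.16 = 350.9; nΣv² − (Σv)² = 19312.16 − 18009.64 = 1302.52
r = 232.63 / √(350.9 × 1302.52) = 232.63 / 676.0579 ≈ 0.344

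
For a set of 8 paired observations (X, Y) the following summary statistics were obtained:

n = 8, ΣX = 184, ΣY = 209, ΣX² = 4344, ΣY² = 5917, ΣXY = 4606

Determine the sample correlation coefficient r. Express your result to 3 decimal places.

r = (nΣXY − ΣXΣY) / √[(nΣX² − (ΣX)²)(nΣY² − (ΣY)²)]
Numerator: 8×4606 − 184×209 = -1608
Denominator: √[(34752 − 33856)(47336 − 43681)] = √[896 × 3655] = 1809.6630
r = -1608 / 1809.6630 ≈ -0.889

-0.889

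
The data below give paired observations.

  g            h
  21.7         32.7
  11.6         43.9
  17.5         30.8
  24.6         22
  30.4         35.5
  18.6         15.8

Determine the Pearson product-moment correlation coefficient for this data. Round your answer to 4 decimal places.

-0.2316

n = 6, Σg = 124.4, Σh = 180.7, Σg² = 2786.98, Σh² = 5939.03, Σgh = 3672.11
nΣgh − ΣgΣh = 22032.66 − 22479.08 = -446.42
nΣg² − (Σg)² = 16721.88 − 15475.36 = 1246.52; nΣh² − (Σh)² = 35634.18 − 32652.49 = 2981.69
r = -446.42 / √(1246.52 × 2981.69) = -446.42 / 1927.8839 ≈ -0.2316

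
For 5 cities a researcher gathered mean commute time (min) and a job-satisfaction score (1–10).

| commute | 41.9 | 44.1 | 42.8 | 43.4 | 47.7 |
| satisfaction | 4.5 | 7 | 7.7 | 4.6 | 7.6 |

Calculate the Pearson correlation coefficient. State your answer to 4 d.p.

0.5594

n = 5, Σx = 219.9, Σy = 31.4, Σx² = 9691.11, Σy² = 207.46, Σxy = 1388.97
nΣxy − ΣxΣy = 6944.85 − 6904.86 = 39.99
nΣx² − (Σx)² = 48455.55 − 48356.01 = 99.54; nΣy² − (Σy)² = 1037.3 − 985.96 = 51.34
r = 39.99 / √(99.54 × 51.34) = 39.99 / 71.4869 ≈ 0.5594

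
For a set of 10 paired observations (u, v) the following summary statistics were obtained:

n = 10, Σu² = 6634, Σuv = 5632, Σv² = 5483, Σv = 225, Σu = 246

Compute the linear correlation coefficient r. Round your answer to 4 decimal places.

0.1960

r = (nΣuv − ΣuΣv) / √[(nΣu² − (Σu)²)(nΣv² − (Σv)²)]
Numerator: 10×5632 − 246×225 = 970
Denominator: √[(66340 − 60516)(54830 − 50625)] = √[5824 × 4205] = 4948.7291
r = 970 / 4948.7291 ≈ 0.1960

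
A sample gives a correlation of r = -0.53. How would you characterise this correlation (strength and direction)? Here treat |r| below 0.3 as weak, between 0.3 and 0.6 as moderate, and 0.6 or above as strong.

moderate negative

r = -0.53 < 0 so the relationship is negative.
|r| = 0.53, which falls in the moderate range.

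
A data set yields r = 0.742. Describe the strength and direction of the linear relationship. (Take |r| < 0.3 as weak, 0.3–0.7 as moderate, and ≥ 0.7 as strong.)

strong positive

r = 0.742 > 0 so the relationship is positive.
|r| = 0.742, which falls in the strong range.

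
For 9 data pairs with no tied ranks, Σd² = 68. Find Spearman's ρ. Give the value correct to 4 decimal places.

ρ = 1 − 6Σd² / [n(n²−1)] = 1 − 6×68 / (9×80)
  = 1 − 408/720 = 1 − 0.56667 ≈ 0.4333

0.4333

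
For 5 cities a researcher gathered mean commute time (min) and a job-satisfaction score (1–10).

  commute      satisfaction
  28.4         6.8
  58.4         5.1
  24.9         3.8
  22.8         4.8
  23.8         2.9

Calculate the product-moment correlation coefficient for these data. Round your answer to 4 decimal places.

0.2615

n = 5, Σx = 158.3, Σy = 23.4, Σx² = 5923.41, Σy² = 118.14, Σxy = 764.04
nΣxy − ΣxΣy = 3820.2 − 3704.22 = 115.98
nΣx² − (Σx)² = 29617.05 − 25058.89 = 4558.16; nΣy² − (Σy)² = 590.7 − 547.56 = 43.14
r = 115.98 / √(4558.16 × 43.14) = 115.98 / 443.4400 ≈ 0.2615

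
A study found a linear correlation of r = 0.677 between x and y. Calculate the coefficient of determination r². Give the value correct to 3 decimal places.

r² = (0.677)² = 0.458

0.458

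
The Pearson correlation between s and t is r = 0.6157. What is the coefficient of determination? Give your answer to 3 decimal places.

r² = (0.6157)² = 0.379

0.379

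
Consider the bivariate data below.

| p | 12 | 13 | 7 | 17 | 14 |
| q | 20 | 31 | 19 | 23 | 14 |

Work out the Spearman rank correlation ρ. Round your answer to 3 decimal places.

0.200

Rank p: 2, 3, 1, 5, 4
Rank q: 3, 5, 2, 4, 1
d = rank(p) − rank(q): -1, -2, -1, 1, 3; Σd² = 16
ρ = 1 − 6Σd² / [n(n²−1)] = 1 − 6×16 / (5×24) = 1 − 96/120 ≈ 0.200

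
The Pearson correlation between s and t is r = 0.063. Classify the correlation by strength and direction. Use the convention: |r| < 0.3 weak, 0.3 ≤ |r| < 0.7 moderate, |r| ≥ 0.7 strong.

r = 0.063 > 0 so the relationship is positive.
|r| = 0.063, which falls in the weak range.

weak positive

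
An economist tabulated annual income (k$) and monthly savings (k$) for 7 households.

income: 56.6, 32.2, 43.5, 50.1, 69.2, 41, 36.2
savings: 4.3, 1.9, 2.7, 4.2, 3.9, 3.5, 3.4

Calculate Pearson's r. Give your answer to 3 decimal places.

0.701

n = 7, Σx = 328.8, Σy = 23.9, Σx² = 16422.74, Σy² = 86.05, Σxy = 1168.89
nΣxy − ΣxΣy = 8182.23 − 7858.32 = 323.91
nΣx² − (Σx)² = 114959.18 − 108109.44 = 6849.74; nΣy² − (Σy)² = 602.35 − 571.21 = 31.14
r = 323.91 / √(6849.74 × 31.14) = 323.91 / 461.8451 ≈ 0.701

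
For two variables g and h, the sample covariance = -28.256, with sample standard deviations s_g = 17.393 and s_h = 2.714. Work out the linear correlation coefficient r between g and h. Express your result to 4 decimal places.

r = Cov(g,h) / (s_g · s_h) = -28.256 / (17.393 × 2.714)
  = -28.256 / 47.2046 ≈ -0.5986

-0.5986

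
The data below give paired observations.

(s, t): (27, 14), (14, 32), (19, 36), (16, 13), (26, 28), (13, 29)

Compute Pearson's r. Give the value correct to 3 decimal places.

-0.312

n = 6, Σs = 115, Σt = 152, Σs² = 2387, Σt² = 4310, Σst = 2823
nΣst − ΣsΣt = 16938 − 17480 = -542
nΣs² − (Σs)² = 14322 − 13225 = 1097; nΣt² − (Σt)² = 25860 − 23104 = 2756
r = -542 / √(1097 × 2756) = -542 / 1738.7731 ≈ -0.312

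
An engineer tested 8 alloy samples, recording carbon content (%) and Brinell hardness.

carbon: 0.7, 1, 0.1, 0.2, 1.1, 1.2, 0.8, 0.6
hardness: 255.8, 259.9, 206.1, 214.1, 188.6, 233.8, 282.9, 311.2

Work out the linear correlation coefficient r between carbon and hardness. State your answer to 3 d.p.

n = 8, Σx = 5.7, Σy = 1952.4, Σx² = 5.19, Σy² = 488407.92, Σxy = 1403.45
nΣxy − ΣxΣy = 11227.6 − 11128.68 = 98.92
nΣx² − (Σx)² = 41.52 − 32.49 = 9.03; nΣy² − (Σy)² = 3907263.36 − 3811865.76 = 95397.6
r = 98.92 / √(9.03 × 95397.6) = 98.92 / 928.1381 ≈ 0.107

0.107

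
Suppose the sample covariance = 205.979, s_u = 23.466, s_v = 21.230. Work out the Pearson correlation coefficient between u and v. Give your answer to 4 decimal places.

0.4135

r = Cov(u,v) / (s_u · s_v) = 205.979 / (23.466 × 21.230)
  = 205.979 / 498.1832 ≈ 0.4135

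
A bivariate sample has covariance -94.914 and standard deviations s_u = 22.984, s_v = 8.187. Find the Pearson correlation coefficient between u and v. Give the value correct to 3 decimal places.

-0.504

r = Cov(u,v) / (s_u · s_v) = -94.914 / (22.984 × 8.187)
  = -94.914 / 188.1700 ≈ -0.504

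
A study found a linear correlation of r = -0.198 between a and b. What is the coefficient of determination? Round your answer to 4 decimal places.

0.0392

r² = (-0.198)² = 0.0392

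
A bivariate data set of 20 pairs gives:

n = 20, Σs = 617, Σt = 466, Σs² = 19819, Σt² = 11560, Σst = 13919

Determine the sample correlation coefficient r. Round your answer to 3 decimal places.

-0.616

r = (nΣst − ΣsΣt) / √[(nΣs² − (Σs)²)(nΣt² − (Σt)²)]
Numerator: 20×13919 − 617×466 = -9142
Denominator: √[(396380 − 380689)(231200 − 217156)] = √[15691 × 14044] = 14844.6759
r = -9142 / 14844.6759 ≈ -0.616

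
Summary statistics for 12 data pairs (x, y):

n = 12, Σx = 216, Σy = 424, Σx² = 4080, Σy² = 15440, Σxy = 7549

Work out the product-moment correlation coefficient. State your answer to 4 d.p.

-0.2797

r = (nΣxy − ΣxΣy) / √[(nΣx² − (Σx)²)(nΣy² − (Σy)²)]
Numerator: 12×7549 − 216×424 = -996
Denominator: √[(48960 − 46656)(185280 − 179776)] = √[2304 × 5504] = 3561.0695
r = -996 / 3561.0695 ≈ -0.2797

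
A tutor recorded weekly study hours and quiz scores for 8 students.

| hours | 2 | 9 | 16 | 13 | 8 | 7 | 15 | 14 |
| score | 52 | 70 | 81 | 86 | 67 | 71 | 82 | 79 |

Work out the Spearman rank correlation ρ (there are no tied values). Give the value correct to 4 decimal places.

0.7619

Rank hours: 1, 4, 8, 5, 3, 2, 7, 6
Rank score: 1, 3, 6, 8, 2, 4, 7, 5
d = rank(hours) − rank(score): 0, 1, 2, -3, 1, -2, 0, 1; Σd² = 20
ρ = 1 − 6Σd² / [n(n²−1)] = 1 − 6×20 / (8×63) = 1 − 120/504 ≈ 0.7619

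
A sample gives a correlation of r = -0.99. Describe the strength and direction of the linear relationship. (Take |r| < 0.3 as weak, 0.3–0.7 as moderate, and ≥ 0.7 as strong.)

r = -0.99 < 0 so the relationship is negative.
|r| = 0.99, which falls in the strong range.

strong negative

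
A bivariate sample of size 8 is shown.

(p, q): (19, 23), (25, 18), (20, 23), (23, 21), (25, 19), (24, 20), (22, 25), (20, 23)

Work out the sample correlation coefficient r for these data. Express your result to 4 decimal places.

n = 8, Σp = 178, Σq = 172, Σp² = 4000, Σq² = 3738, Σpq = 3795
nΣpq − ΣpΣq = 30360 − 30616 = -256
nΣp² − (Σp)² = 32000 − 31684 = 316; nΣq² − (Σq)² = 29904 − 29584 = 320
r = -256 / √(316 × 320) = -256 / 317.9937 ≈ -0.8050

-0.8050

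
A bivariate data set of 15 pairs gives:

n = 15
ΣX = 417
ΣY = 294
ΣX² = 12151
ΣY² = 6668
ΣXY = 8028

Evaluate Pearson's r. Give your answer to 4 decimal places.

r = (nΣXY − ΣXΣY) / √[(nΣX² − (ΣX)²)(nΣY² − (ΣY)²)]
Numerator: 15×8028 − 417×294 = -2178
Denominator: √[(182265 − 173889)(100020 − 86436)] = √[8376 × 13584] = 10666.7513
r = -2178 / 10666.7513 ≈ -0.2042

-0.2042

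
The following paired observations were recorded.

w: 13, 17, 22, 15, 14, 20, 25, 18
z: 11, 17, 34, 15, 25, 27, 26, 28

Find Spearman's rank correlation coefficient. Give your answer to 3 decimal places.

Rank w: 1, 4, 7, 3, 2, 6, 8, 5
Rank z: 1, 3, 8, 2, 4, 6, 5, 7
d = rank(w) − rank(z): 0, 1, -1, 1, -2, 0, 3, -2; Σd² = 20
ρ = 1 − 6Σd² / [n(n²−1)] = 1 − 6×20 / (8×63) = 1 − 120/504 ≈ 0.762

0.762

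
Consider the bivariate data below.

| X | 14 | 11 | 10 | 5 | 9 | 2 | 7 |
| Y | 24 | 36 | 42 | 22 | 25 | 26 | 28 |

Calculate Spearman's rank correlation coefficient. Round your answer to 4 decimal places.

0.2143

Rank X: 7, 6, 5, 2, 4, 1, 3
Rank Y: 2, 6, 7, 1, 3, 4, 5
d = rank(X) − rank(Y): 5, 0, -2, 1, 1, -3, -2; Σd² = 44
ρ = 1 − 6Σd² / [n(n²−1)] = 1 − 6×44 / (7×48) = 1 − 264/336 ≈ 0.2143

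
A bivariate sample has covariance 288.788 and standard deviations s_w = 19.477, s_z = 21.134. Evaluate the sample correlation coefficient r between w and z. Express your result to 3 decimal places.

r = Cov(w,z) / (s_w · s_z) = 288.788 / (19.477 × 21.134)
  = 288.788 / 411.6269 ≈ 0.702

0.702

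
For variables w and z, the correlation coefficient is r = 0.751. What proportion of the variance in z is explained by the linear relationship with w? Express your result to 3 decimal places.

r² = (0.751)² = 0.564

0.564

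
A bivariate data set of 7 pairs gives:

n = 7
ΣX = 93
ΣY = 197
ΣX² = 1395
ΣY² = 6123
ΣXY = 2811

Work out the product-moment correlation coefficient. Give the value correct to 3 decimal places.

r = (nΣXY − ΣXΣY) / √[(nΣX² − (ΣX)²)(nΣY² − (ΣY)²)]
Numerator: 7×2811 − 93×197 = 1356
Denominator: √[(9765 − 8649)(42861 − 38809)] = √[1116 × 4052] = 2126.5070
r = 1356 / 2126.5070 ≈ 0.638

0.638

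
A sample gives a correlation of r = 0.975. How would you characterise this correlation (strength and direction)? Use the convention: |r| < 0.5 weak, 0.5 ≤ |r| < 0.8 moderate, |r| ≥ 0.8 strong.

r = 0.975 > 0 so the relationship is positive.
|r| = 0.975, which falls in the strong range.

strong positive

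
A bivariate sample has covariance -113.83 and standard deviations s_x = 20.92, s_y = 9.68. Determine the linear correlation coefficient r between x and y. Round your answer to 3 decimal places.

-0.562

r = Cov(x,y) / (s_x · s_y) = -113.83 / (20.92 × 9.68)
  = -113.83 / 202.5056 ≈ -0.562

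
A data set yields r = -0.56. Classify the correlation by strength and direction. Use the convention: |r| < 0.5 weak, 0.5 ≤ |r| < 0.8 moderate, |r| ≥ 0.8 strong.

r = -0.56 < 0 so the relationship is negative.
|r| = 0.56, which falls in the moderate range.

moderate negative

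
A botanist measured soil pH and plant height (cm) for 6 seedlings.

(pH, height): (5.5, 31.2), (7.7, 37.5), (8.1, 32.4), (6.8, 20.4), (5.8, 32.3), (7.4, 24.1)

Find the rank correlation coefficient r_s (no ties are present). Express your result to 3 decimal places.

Rank pH: 1, 5, 6, 3, 2, 4
Rank height: 3, 6, 5, 1, 4, 2
d = rank(pH) − rank(height): -2, -1, 1, 2, -2, 2; Σd² = 18
ρ = 1 − 6Σd² / [n(n²−1)] = 1 − 6×18 / (6×35) = 1 − 108/210 ≈ 0.486

0.486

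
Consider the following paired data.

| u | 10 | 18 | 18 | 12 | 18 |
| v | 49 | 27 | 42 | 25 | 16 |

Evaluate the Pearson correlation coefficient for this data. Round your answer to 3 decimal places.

n = 5, Σu = 76, Σv = 159, Σu² = 1216, Σv² = 5775, Σuv = 2320
nΣuv − ΣuΣv = 11600 − 12084 = -484
nΣu² − (Σu)² = 6080 − 5776 = 304; nΣv² − (Σv)² = 28875 − 25281 = 3594
r = -484 / √(304 × 3594) = -484 / 1045.2636 ≈ -0.463

-0.463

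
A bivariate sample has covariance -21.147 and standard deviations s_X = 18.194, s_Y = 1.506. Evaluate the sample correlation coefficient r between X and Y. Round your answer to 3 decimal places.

r = Cov(X,Y) / (s_X · s_Y) = -21.147 / (18.194 × 1.506)
  = -21.147 / 27.4002 ≈ -0.772

-0.772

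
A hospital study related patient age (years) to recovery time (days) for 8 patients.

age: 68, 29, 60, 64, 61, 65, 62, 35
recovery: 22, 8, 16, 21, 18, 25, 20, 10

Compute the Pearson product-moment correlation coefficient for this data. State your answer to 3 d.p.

n = 8, Σx = 444, Σy = 140, Σx² = 26176, Σy² = 2694, Σxy = 8345
nΣxy − ΣxΣy = 66760 − 62160 = 4600
nΣx² − (Σx)² = 209408 − 197136 = 12272; nΣy² − (Σy)² = 21552 − 19600 = 1952
r = 4600 / √(12272 × 1952) = 4600 / 4894.3788 ≈ 0.940

0.940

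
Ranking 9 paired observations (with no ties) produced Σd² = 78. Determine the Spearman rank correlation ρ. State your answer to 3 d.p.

0.350

ρ = 1 − 6Σd² / [n(n²−1)] = 1 − 6×78 / (9×80)
  = 1 − 468/720 = 1 − 0.6500 ≈ 0.350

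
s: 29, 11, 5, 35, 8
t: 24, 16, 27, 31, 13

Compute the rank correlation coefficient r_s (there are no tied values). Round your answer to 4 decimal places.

Rank s: 4, 3, 1, 5, 2
Rank t: 3, 2, 4, 5, 1
d = rank(s) − rank(t): 1, 1, -3, 0, 1; Σd² = 12
ρ = 1 − 6Σd² / [n(n²−1)] = 1 − 6×12 / (5×24) = 1 − 72/120 ≈ 0.4000

0.4000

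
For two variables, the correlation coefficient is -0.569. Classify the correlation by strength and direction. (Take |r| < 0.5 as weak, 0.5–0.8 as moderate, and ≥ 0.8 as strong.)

moderate negative

r = -0.569 < 0 so the relationship is negative.
|r| = 0.569, which falls in the moderate range.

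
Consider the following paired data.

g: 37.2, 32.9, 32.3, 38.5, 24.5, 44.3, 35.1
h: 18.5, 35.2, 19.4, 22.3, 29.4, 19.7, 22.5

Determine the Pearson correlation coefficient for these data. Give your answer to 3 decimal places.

-0.554

n = 7, Σg = 244.8, Σh = 167, Σg² = 8786.54, Σh² = 4213.64, Σgh = 5714.21
nΣgh − ΣgΣh = 39999.47 − 40881.6 = -882.13
nΣg² − (Σg)² = 61505.78 − 59927.04 = 1578.74; nΣh² − (Σh)² = 29495.48 − 27889 = 1606.48
r = -882.13 / √(1578.74 × 1606.48) = -882.13 / 1592.5496 ≈ -0.554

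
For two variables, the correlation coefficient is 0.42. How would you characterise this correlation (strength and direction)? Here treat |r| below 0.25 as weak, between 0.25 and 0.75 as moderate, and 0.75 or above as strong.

moderate positive

r = 0.42 > 0 so the relationship is positive.
|r| = 0.42, which falls in the moderate range.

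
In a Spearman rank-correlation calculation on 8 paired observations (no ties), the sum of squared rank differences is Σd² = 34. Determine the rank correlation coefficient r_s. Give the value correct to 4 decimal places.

ρ = 1 − 6Σd² / [n(n²−1)] = 1 − 6×34 / (8×63)
  = 1 − 204/504 = 1 − 0.40476 ≈ 0.5952

0.5952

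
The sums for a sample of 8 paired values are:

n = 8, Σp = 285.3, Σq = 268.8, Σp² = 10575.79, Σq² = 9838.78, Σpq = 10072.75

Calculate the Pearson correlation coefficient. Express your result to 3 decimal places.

0.855

r = (nΣpq − ΣpΣq) / √[(nΣp² − (Σp)²)(nΣq² − (Σq)²)]
Numerator: 8×10072.75 − 285.3×268.8 = 3893.36
Denominator: √[(84606.32 − 81396.09)(78710.24 − 72253.44)] = √[3210.23 × 6456.8] = 4552.7808
r = 3893.36 / 4552.7808 ≈ 0.855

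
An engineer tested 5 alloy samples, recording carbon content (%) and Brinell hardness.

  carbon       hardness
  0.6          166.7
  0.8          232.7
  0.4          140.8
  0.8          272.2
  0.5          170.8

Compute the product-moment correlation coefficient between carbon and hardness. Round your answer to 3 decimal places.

0.933

n = 5, Σx = 3.1, Σy = 983.2, Σx² = 2.05, Σy² = 205028.3, Σxy = 645.66
nΣxy − ΣxΣy = 3228.3 − 3047.92 = 180.38
nΣx² − (Σx)² = 10.25 − 9.61 = 0.64; nΣy² − (Σy)² = 1025141.5 − 966682.24 = 58459.26
r = 180.38 / √(0.64 × 58459.26) = 180.38 / 193.4268 ≈ 0.933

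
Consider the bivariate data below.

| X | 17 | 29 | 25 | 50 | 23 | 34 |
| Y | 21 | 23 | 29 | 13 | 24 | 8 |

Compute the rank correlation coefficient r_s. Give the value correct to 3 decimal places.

Rank X: 1, 4, 3, 6, 2, 5
Rank Y: 3, 4, 6, 2, 5, 1
d = rank(X) − rank(Y): -2, 0, -3, 4, -3, 4; Σd² = 54
ρ = 1 − 6Σd² / [n(n²−1)] = 1 − 6×54 / (6×35) = 1 − 324/210 ≈ -0.543

-0.543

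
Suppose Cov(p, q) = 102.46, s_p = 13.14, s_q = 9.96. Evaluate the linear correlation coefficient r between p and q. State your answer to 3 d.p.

0.783

r = Cov(p,q) / (s_p · s_q) = 102.46 / (13.14 × 9.96)
  = 102.46 / 130.8744 ≈ 0.783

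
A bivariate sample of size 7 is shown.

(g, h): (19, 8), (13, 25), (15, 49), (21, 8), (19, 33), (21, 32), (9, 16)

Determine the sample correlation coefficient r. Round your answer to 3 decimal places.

n = 7, Σg = 117, Σh = 171, Σg² = 2079, Σh² = 5523, Σgh = 2823
nΣgh − ΣgΣh = 19761 − 20007 = -246
nΣg² − (Σg)² = 14553 − 13689 = 864; nΣh² − (Σh)² = 38661 − 29241 = 9420
r = -246 / √(864 × 9420) = -246 / 2852.8722 ≈ -0.086

-0.086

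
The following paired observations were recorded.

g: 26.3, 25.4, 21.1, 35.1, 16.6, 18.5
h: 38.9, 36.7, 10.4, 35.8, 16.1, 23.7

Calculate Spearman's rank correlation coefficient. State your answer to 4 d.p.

0.6571

Rank g: 5, 4, 3, 6, 1, 2
Rank h: 6, 5, 1, 4, 2, 3
d = rank(g) − rank(h): -1, -1, 2, 2, -1, -1; Σd² = 12
ρ = 1 − 6Σd² / [n(n²−1)] = 1 − 6×12 / (6×35) = 1 − 72/210 ≈ 0.6571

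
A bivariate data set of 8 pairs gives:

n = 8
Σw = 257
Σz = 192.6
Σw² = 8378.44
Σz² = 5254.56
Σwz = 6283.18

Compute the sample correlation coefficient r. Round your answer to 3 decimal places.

r = (nΣwz − ΣwΣz) / √[(nΣw² − (Σw)²)(nΣz² − (Σz)²)]
Numerator: 8×6283.18 − 257×192.6 = 767.24
Denominator: √[(67027.52 − 66049)(42036.48 − 37094.76)] = √[978.52 × 4941.72] = 2198.9934
r = 767.24 / 2198.9934 ≈ 0.349

0.349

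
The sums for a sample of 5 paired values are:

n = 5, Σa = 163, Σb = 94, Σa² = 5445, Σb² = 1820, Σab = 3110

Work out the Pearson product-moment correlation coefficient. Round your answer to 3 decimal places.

0.548

r = (nΣab − ΣaΣb) / √[(nΣa² − (Σa)²)(nΣb² − (Σb)²)]
Numerator: 5×3110 − 163×94 = 228
Denominator: √[(27225 − 26569)(9100 − 8836)] = √[656 × 264] = 416.1538
r = 228 / 416.1538 ≈ 0.548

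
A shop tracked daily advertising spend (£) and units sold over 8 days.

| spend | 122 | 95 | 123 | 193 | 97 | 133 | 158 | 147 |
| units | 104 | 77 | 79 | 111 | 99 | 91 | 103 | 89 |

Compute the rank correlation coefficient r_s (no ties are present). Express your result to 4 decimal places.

Rank spend: 3, 1, 4, 8, 2, 5, 7, 6
Rank units: 7, 1, 2, 8, 5, 4, 6, 3
d = rank(spend) − rank(units): -4, 0, 2, 0, -3, 1, 1, 3; Σd² = 40
ρ = 1 − 6Σd² / [n(n²−1)] = 1 − 6×40 / (8×63) = 1 − 240/504 ≈ 0.5238

0.5238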